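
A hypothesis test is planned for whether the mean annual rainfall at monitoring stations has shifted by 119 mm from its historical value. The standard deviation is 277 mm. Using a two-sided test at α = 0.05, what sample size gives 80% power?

43

For a one-sample z-test, n = ((z_{α/2} + z_β)·σ/δ)².
z_{α/2} = 1.960 (two-sided α = 0.05); z_β = 0.842 (power 80% → β = 0.2).
n = (2.802 × 277 / 119)² = 42.54
Round up: n = 43.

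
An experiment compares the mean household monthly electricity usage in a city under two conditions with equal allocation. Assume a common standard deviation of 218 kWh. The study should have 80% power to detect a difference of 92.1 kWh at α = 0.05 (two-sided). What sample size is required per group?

For two equal groups, n per group = 2·((z_{α/2} + z_β)·σ/δ)².
z_{α/2} = 1.960; z_β = 0.842 (power 80%).
n = 2 × (2.802 × 218 / 92.1)² = 2 × 43.99 = 87.98
Round up: n = 88 per group.

88 per group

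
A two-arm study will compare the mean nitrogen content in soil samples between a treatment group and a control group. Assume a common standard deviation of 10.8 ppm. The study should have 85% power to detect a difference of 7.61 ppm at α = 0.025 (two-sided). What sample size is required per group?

44 per group

For two equal groups, n per group = 2·((z_{α/2} + z_β)·σ/δ)².
z_{α/2} = 2.241; z_β = 1.036 (power 85%).
n = 2 × (3.277 × 10.8 / 7.61)² = 2 × 21.63 = 43.26
Round up: n = 44 per group.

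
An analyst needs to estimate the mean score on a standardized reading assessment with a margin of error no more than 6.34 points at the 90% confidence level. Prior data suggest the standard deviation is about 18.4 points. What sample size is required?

For a mean, the margin of error is E = z·σ/√n, so n = (zσ/E)².
At 90% confidence, z = 1.645.
n = (1.645 × 18.4 / 6.34)² = 22.79
Round up: n = 23.

n = 23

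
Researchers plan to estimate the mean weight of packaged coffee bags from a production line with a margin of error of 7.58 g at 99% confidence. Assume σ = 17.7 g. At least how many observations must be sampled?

For a mean, the margin of error is E = z·σ/√n, so n = (zσ/E)².
At 99% confidence, z = 2.576.
n = (2.576 × 17.7 / 7.58)² = 36.18
Round up: n = 37.

n = 37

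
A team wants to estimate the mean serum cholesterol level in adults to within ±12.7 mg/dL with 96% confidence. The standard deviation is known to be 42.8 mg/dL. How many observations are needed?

For a mean, the margin of error is E = z·σ/√n, so n = (zσ/E)².
At 96% confidence, z = 2.054.
n = (2.054 × 42.8 / 12.7)² = 47.92
Round up: n = 48.

48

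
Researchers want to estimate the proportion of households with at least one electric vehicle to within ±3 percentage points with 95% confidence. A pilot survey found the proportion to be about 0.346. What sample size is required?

For a proportion with margin E = 0.03 at 95% confidence, z = 1.960.
n = p̂(1−p̂)(z/E)² = 0.346 × 0.654 × (1.960/0.03)² = 965.88
Round up: n = 966.

966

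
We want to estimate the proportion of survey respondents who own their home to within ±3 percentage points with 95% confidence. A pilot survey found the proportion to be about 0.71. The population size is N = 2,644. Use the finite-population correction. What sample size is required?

660

For a proportion with margin E = 0.03 at 95% confidence, z = 1.960.
n = p̂(1−p̂)(z/E)² = 0.71 × 0.29 × (1.960/0.03)² = 878.87 — call this n₀.
Finite-population correction with N = 2,644: n = n₀ / (1 + (n₀−1)/N) = 878.87 / 1.332 = 659.81
Round up: n = 660.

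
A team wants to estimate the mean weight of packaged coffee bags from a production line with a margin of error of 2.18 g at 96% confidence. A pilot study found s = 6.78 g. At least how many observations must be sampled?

For a mean, the margin of error is E = z·σ/√n, so n = (zσ/E)².
At 96% confidence, z = 2.054.
n = (2.054 × 6.78 / 2.18)² = 40.81
Round up: n = 41.

41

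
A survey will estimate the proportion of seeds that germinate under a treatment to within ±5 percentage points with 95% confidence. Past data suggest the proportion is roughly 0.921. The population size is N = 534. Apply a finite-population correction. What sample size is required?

n = 93

For a proportion with margin E = 0.05 at 95% confidence, z = 1.960.
n = p̂(1−p̂)(z/E)² = 0.921 × 0.079 × (1.960/0.05)² = 111.80 — call this n₀.
Finite-population correction with N = 534: n = n₀ / (1 + (n₀−1)/N) = 111.80 / 1.207 = 92.63
Round up: n = 93.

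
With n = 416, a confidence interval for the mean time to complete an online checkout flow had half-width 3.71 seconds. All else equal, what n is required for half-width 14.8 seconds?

Margin of error scales as 1/√n, so n₂ = n₁·(E₁/E₂)².
n₂ = 416 × (3.71/14.8)² = 416 × 0.06284 = 26.14
Round up: n₂ = 27.

27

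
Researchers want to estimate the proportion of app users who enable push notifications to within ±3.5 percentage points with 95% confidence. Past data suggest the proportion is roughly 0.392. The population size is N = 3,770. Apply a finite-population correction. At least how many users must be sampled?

n = 624

For a proportion with margin E = 0.035 at 95% confidence, z = 1.960.
n = p̂(1−p̂)(z/E)² = 0.392 × 0.608 × (1.960/0.035)² = 747.42 — call this n₀.
Finite-population correction with N = 3,770: n = n₀ / (1 + (n₀−1)/N) = 747.42 / 1.198 = 623.89
Round up: n = 624.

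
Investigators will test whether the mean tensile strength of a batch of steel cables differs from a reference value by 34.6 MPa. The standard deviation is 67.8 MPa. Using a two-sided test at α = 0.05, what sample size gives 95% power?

For a one-sample z-test, n = ((z_{α/2} + z_β)·σ/δ)².
z_{α/2} = 1.960 (two-sided α = 0.05); z_β = 1.645 (power 95% → β = 0.05).
n = (3.605 × 67.8 / 34.6)² = 49.90
Round up: n = 50.

n = 50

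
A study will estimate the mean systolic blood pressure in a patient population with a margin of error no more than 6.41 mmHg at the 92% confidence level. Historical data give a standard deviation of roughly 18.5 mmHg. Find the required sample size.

For a mean, the margin of error is E = z·σ/√n, so n = (zσ/E)².
At 92% confidence, z = 1.751.
n = (1.751 × 18.5 / 6.41)² = 25.54
Round up: n = 26.

n = 26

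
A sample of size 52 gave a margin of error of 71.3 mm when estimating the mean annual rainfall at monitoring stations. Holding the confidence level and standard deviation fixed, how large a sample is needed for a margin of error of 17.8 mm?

Margin of error scales as 1/√n, so n₂ = n₁·(E₁/E₂)².
n₂ = 52 × (71.3/17.8)² = 52 × 16.04 = 834.08
Round up: n₂ = 835.

835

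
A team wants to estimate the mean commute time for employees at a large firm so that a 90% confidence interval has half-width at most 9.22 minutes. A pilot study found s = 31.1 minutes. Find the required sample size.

n = 31

For a mean, the margin of error is E = z·σ/√n, so n = (zσ/E)².
At 90% confidence, z = 1.645.
n = (1.645 × 31.1 / 9.22)² = 30.79
Round up: n = 31.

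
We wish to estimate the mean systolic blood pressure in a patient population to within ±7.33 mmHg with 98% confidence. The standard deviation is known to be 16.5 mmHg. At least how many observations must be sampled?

28

For a mean, the margin of error is E = z·σ/√n, so n = (zσ/E)².
At 98% confidence, z = 2.326.
n = (2.326 × 16.5 / 7.33)² = 27.41
Round up: n = 28.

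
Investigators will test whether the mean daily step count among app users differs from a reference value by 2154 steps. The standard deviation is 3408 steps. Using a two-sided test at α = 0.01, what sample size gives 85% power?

33

For a one-sample z-test, n = ((z_{α/2} + z_β)·σ/δ)².
z_{α/2} = 2.576 (two-sided α = 0.01); z_β = 1.036 (power 85% → β = 0.15).
n = (3.612 × 3408 / 2154)² = 32.66
Round up: n = 33.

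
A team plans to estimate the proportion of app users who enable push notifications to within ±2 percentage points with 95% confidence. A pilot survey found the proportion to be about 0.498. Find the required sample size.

n = 2401

For a proportion with margin E = 0.02 at 95% confidence, z = 1.960.
n = p̂(1−p̂)(z/E)² = 0.498 × 0.502 × (1.960/0.02)² = 2400.96
Round up: n = 2401.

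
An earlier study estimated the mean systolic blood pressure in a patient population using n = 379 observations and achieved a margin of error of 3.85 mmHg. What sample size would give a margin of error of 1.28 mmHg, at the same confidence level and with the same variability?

Margin of error scales as 1/√n, so n₂ = n₁·(E₁/E₂)².
n₂ = 379 × (3.85/1.28)² = 379 × 9.047 = 3428.81
Round up: n₂ = 3429.

n = 3429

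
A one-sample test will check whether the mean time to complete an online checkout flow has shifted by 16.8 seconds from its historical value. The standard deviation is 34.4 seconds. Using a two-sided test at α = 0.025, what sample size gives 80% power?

For a one-sample z-test, n = ((z_{α/2} + z_β)·σ/δ)².
z_{α/2} = 2.241 (two-sided α = 0.025); z_β = 0.842 (power 80% → β = 0.2).
n = (3.083 × 34.4 / 16.8)² = 39.85
Round up: n = 40.

40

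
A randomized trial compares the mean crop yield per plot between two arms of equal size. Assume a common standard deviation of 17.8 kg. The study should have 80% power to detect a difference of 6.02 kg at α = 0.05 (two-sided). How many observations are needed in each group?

138 per group

For two equal groups, n per group = 2·((z_{α/2} + z_β)·σ/δ)².
z_{α/2} = 1.960; z_β = 0.842 (power 80%).
n = 2 × (2.802 × 17.8 / 6.02)² = 2 × 68.64 = 137.28
Round up: n = 138 per group.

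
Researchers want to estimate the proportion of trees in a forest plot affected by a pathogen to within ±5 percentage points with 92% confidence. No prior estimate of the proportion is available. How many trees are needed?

For a proportion with margin E = 0.05 at 92% confidence, z = 1.751.
With no prior estimate, use p = 0.5, which maximizes p(1−p) at 0.25.
n = 0.25 × (z/E)² = 0.25 × (1.751/0.05)² = 306.60
Round up: n = 307.

n = 307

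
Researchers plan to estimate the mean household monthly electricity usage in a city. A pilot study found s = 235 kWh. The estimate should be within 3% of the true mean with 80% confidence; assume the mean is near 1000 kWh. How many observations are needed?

101

For a mean, the margin of error is E = z·σ/√n, so n = (zσ/E)².
At 80% confidence, z = 1.282.
E = 3% of 1000 = 30 kWh.
n = (1.282 × 235 / 30)² = 100.85
Round up: n = 101.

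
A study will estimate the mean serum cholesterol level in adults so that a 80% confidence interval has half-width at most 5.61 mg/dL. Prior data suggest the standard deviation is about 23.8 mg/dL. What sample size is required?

For a mean, the margin of error is E = z·σ/√n, so n = (zσ/E)².
At 80% confidence, z = 1.282.
n = (1.282 × 23.8 / 5.61)² = 29.58
Round up: n = 30.

n = 30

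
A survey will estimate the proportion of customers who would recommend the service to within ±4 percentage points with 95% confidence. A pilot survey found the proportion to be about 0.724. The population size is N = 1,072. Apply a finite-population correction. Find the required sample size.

n = 332

For a proportion with margin E = 0.04 at 95% confidence, z = 1.960.
n = p̂(1−p̂)(z/E)² = 0.724 × 0.276 × (1.960/0.04)² = 479.78 — call this n₀.
Finite-population correction with N = 1,072: n = n₀ / (1 + (n₀−1)/N) = 479.78 / 1.447 = 331.57
Round up: n = 332.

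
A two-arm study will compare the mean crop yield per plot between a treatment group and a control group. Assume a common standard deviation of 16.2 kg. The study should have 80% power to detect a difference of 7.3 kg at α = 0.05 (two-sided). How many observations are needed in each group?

For two equal groups, n per group = 2·((z_{α/2} + z_β)·σ/δ)².
z_{α/2} = 1.960; z_β = 0.842 (power 80%).
n = 2 × (2.802 × 16.2 / 7.3)² = 2 × 38.67 = 77.34
Round up: n = 78 per group.

78 per group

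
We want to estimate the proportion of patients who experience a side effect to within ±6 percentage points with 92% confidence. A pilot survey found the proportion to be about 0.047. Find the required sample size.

For a proportion with margin E = 0.06 at 92% confidence, z = 1.751.
n = p̂(1−p̂)(z/E)² = 0.047 × 0.953 × (1.751/0.06)² = 38.15
Round up: n = 39.

39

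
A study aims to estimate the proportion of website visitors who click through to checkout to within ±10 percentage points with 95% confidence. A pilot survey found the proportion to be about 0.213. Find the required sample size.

For a proportion with margin E = 0.1 at 95% confidence, z = 1.960.
n = p̂(1−p̂)(z/E)² = 0.213 × 0.787 × (1.960/0.1)² = 64.40
Round up: n = 65.

65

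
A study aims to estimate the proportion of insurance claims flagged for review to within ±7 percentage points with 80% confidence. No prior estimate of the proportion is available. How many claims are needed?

84

For a proportion with margin E = 0.07 at 80% confidence, z = 1.282.
With no prior estimate, use p = 0.5, which maximizes p(1−p) at 0.25.
n = 0.25 × (z/E)² = 0.25 × (1.282/0.07)² = 83.85
Round up: n = 84.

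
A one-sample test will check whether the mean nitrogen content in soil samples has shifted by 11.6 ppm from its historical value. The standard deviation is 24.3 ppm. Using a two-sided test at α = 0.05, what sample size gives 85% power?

For a one-sample z-test, n = ((z_{α/2} + z_β)·σ/δ)².
z_{α/2} = 1.960 (two-sided α = 0.05); z_β = 1.036 (power 85% → β = 0.15).
n = (2.996 × 24.3 / 11.6)² = 39.39
Round up: n = 40.

n = 40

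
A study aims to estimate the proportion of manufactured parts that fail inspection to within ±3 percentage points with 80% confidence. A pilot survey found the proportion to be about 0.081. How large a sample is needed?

n = 136

For a proportion with margin E = 0.03 at 80% confidence, z = 1.282.
n = p̂(1−p̂)(z/E)² = 0.081 × 0.919 × (1.282/0.03)² = 135.94
Round up: n = 136.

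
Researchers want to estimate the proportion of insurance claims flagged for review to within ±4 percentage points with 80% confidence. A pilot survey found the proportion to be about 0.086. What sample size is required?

For a proportion with margin E = 0.04 at 80% confidence, z = 1.282.
n = p̂(1−p̂)(z/E)² = 0.086 × 0.914 × (1.282/0.04)² = 80.74
Round up: n = 81.

81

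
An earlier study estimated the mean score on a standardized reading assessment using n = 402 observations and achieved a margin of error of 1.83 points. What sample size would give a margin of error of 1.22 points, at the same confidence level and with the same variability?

905

Margin of error scales as 1/√n, so n₂ = n₁·(E₁/E₂)².
n₂ = 402 × (1.83/1.22)² = 402 × 2.25 = 904.50
Round up: n₂ = 905.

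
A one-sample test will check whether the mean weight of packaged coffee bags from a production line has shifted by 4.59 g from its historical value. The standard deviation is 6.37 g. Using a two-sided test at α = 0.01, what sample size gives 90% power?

29

For a one-sample z-test, n = ((z_{α/2} + z_β)·σ/δ)².
z_{α/2} = 2.576 (two-sided α = 0.01); z_β = 1.282 (power 90% → β = 0.1).
n = (3.858 × 6.37 / 4.59)² = 28.67
Round up: n = 29.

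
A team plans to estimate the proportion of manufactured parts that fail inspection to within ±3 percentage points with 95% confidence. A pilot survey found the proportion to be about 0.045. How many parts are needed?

184

For a proportion with margin E = 0.03 at 95% confidence, z = 1.960.
n = p̂(1−p̂)(z/E)² = 0.045 × 0.955 × (1.960/0.03)² = 183.44
Round up: n = 184.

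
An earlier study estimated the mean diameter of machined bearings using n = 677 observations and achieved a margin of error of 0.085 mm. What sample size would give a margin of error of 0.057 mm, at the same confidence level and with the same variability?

Margin of error scales as 1/√n, so n₂ = n₁·(E₁/E₂)².
n₂ = 677 × (0.085/0.057)² = 677 × 2.224 = 1505.65
Round up: n₂ = 1506.

1506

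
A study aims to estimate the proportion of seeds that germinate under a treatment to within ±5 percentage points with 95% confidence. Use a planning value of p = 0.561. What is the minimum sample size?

For a proportion with margin E = 0.05 at 95% confidence, z = 1.960.
n = p̂(1−p̂)(z/E)² = 0.561 × 0.439 × (1.960/0.05)² = 378.44
Round up: n = 379.

379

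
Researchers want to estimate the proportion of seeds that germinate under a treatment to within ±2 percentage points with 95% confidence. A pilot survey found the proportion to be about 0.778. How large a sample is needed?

n = 1659

For a proportion with margin E = 0.02 at 95% confidence, z = 1.960.
n = p̂(1−p̂)(z/E)² = 0.778 × 0.222 × (1.960/0.02)² = 1658.76
Round up: n = 1659.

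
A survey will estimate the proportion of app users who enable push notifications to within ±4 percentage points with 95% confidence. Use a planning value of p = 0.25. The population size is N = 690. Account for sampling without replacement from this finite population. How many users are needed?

For a proportion with margin E = 0.04 at 95% confidence, z = 1.960.
n = p̂(1−p̂)(z/E)² = 0.25 × 0.75 × (1.960/0.04)² = 450.19 — call this n₀.
Finite-population correction with N = 690: n = n₀ / (1 + (n₀−1)/N) = 450.19 / 1.651 = 272.68
Round up: n = 273.

273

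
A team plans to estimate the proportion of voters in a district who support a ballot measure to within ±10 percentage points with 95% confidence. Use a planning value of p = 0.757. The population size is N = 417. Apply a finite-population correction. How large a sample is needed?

For a proportion with margin E = 0.1 at 95% confidence, z = 1.960.
n = p̂(1−p̂)(z/E)² = 0.757 × 0.243 × (1.960/0.1)² = 70.67 — call this n₀.
Finite-population correction with N = 417: n = n₀ / (1 + (n₀−1)/N) = 70.67 / 1.167 = 60.56
Round up: n = 61.

61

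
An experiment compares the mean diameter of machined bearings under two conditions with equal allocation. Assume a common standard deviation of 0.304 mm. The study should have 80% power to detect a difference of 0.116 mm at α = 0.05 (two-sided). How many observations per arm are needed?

108 per group

For two equal groups, n per group = 2·((z_{α/2} + z_β)·σ/δ)².
z_{α/2} = 1.960; z_β = 0.842 (power 80%).
n = 2 × (2.802 × 0.304 / 0.116)² = 2 × 53.92 = 107.84
Round up: n = 108 per group.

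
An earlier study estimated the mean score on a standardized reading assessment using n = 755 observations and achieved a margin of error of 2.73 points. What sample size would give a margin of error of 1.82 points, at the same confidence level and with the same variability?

Margin of error scales as 1/√n, so n₂ = n₁·(E₁/E₂)².
n₂ = 755 × (2.73/1.82)² = 755 × 2.25 = 1698.75
Round up: n₂ = 1699.

1699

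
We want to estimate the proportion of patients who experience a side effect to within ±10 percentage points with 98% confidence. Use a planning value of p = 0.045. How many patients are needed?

For a proportion with margin E = 0.1 at 98% confidence, z = 2.326.
n = p̂(1−p̂)(z/E)² = 0.045 × 0.955 × (2.326/0.1)² = 23.25
Round up: n = 24.

24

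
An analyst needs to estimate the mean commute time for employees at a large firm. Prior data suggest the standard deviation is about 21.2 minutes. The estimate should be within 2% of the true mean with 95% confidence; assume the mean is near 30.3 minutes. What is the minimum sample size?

For a mean, the margin of error is E = z·σ/√n, so n = (zσ/E)².
At 95% confidence, z = 1.960.
E = 2% of 30.3 = 0.606 minutes.
n = (1.960 × 21.2 / 0.606)² = 4701.52
Round up: n = 4702.

n = 4702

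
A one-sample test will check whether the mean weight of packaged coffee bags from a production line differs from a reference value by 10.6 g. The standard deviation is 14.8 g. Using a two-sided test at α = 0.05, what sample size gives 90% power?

For a one-sample z-test, n = ((z_{α/2} + z_β)·σ/δ)².
z_{α/2} = 1.960 (two-sided α = 0.05); z_β = 1.282 (power 90% → β = 0.1).
n = (3.242 × 14.8 / 10.6)² = 20.49
Round up: n = 21.

21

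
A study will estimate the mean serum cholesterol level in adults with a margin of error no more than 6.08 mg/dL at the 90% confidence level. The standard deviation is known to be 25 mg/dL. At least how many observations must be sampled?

For a mean, the margin of error is E = z·σ/√n, so n = (zσ/E)².
At 90% confidence, z = 1.645.
n = (1.645 × 25 / 6.08)² = 45.75
Round up: n = 46.

46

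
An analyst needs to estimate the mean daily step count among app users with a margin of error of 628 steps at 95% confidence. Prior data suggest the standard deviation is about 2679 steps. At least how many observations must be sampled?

For a mean, the margin of error is E = z·σ/√n, so n = (zσ/E)².
At 95% confidence, z = 1.960.
n = (1.960 × 2679 / 628)² = 69.91
Round up: n = 70.

n = 70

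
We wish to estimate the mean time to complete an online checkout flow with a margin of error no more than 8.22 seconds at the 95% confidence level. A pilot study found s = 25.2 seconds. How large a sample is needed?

n = 37

For a mean, the margin of error is E = z·σ/√n, so n = (zσ/E)².
At 95% confidence, z = 1.960.
n = (1.960 × 25.2 / 8.22)² = 36.11
Round up: n = 37.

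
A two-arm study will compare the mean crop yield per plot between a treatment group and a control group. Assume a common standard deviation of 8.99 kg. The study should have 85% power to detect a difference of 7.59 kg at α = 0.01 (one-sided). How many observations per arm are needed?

For two equal groups, n per group = 2·((z_α + z_β)·σ/δ)².
z_α = 2.326; z_β = 1.036 (power 85%).
n = 2 × (3.362 × 8.99 / 7.59)² = 2 × 15.86 = 31.72
Round up: n = 32 per group.

32 per group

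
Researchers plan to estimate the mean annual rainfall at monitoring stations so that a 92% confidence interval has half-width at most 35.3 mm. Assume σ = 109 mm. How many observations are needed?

For a mean, the margin of error is E = z·σ/√n, so n = (zσ/E)².
At 92% confidence, z = 1.751.
n = (1.751 × 109 / 35.3)² = 29.23
Round up: n = 30.

30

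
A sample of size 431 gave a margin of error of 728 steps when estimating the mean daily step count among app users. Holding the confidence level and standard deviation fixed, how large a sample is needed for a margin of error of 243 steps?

Margin of error scales as 1/√n, so n₂ = n₁·(E₁/E₂)².
n₂ = 431 × (728/243)² = 431 × 8.975 = 3868.22
Round up: n₂ = 3869.

3869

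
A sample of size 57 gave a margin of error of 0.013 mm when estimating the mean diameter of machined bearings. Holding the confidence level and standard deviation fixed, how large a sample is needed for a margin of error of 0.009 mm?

Margin of error scales as 1/√n, so n₂ = n₁·(E₁/E₂)².
n₂ = 57 × (0.013/0.009)² = 57 × 2.086 = 118.90
Round up: n₂ = 119.

119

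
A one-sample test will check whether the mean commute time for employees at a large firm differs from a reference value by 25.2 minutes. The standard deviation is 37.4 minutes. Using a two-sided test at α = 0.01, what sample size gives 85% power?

For a one-sample z-test, n = ((z_{α/2} + z_β)·σ/δ)².
z_{α/2} = 2.576 (two-sided α = 0.01); z_β = 1.036 (power 85% → β = 0.15).
n = (3.612 × 37.4 / 25.2)² = 28.74
Round up: n = 29.

n = 29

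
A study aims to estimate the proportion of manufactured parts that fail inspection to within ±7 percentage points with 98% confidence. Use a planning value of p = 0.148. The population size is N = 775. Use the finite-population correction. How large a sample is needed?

119

For a proportion with margin E = 0.07 at 98% confidence, z = 2.326.
n = p̂(1−p̂)(z/E)² = 0.148 × 0.852 × (2.326/0.07)² = 139.23 — call this n₀.
Finite-population correction with N = 775: n = n₀ / (1 + (n₀−1)/N) = 139.23 / 1.178 = 118.19
Round up: n = 119.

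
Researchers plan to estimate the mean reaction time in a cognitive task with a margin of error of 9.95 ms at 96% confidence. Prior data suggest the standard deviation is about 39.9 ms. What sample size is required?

For a mean, the margin of error is E = z·σ/√n, so n = (zσ/E)².
At 96% confidence, z = 2.054.
n = (2.054 × 39.9 / 9.95)² = 67.84
Round up: n = 68.

68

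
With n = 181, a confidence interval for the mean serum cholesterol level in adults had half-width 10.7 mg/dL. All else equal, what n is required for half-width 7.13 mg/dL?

Margin of error scales as 1/√n, so n₂ = n₁·(E₁/E₂)².
n₂ = 181 × (10.7/7.13)² = 181 × 2.252 = 407.61
Round up: n₂ = 408.

408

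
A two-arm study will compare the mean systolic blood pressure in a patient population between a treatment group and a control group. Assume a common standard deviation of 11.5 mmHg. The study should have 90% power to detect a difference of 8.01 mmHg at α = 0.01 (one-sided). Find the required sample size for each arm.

For two equal groups, n per group = 2·((z_α + z_β)·σ/δ)².
z_α = 2.326; z_β = 1.282 (power 90%).
n = 2 × (3.608 × 11.5 / 8.01)² = 2 × 26.83 = 53.66
Round up: n = 54 per group.

54 per group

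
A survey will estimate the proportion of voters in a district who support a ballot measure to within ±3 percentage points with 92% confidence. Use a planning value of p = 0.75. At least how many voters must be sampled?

For a proportion with margin E = 0.03 at 92% confidence, z = 1.751.
n = p̂(1−p̂)(z/E)² = 0.75 × 0.25 × (1.751/0.03)² = 638.75
Round up: n = 639.

n = 639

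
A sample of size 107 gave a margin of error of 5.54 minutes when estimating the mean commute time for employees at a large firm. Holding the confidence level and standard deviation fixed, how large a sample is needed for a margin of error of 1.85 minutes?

960

Margin of error scales as 1/√n, so n₂ = n₁·(E₁/E₂)².
n₂ = 107 × (5.54/1.85)² = 107 × 8.968 = 959.58
Round up: n₂ = 960.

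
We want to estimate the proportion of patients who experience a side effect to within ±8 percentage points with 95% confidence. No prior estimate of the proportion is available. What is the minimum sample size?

For a proportion with margin E = 0.08 at 95% confidence, z = 1.960.
With no prior estimate, use p = 0.5, which maximizes p(1−p) at 0.25.
n = 0.25 × (z/E)² = 0.25 × (1.960/0.08)² = 150.06
Round up: n = 151.

151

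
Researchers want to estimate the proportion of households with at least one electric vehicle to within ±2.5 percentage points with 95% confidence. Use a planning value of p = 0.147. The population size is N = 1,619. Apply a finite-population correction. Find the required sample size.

523

For a proportion with margin E = 0.025 at 95% confidence, z = 1.960.
n = p̂(1−p̂)(z/E)² = 0.147 × 0.853 × (1.960/0.025)² = 770.72 — call this n₀.
Finite-population correction with N = 1,619: n = n₀ / (1 + (n₀−1)/N) = 770.72 / 1.475 = 522.52
Round up: n = 523.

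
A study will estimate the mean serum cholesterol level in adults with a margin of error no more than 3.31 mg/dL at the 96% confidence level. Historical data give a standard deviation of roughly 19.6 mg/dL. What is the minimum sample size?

For a mean, the margin of error is E = z·σ/√n, so n = (zσ/E)².
At 96% confidence, z = 2.054.
n = (2.054 × 19.6 / 3.31)² = 147.93
Round up: n = 148.

n = 148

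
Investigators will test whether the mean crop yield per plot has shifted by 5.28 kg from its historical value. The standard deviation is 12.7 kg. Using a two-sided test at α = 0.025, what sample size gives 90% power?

72

For a one-sample z-test, n = ((z_{α/2} + z_β)·σ/δ)².
z_{α/2} = 2.241 (two-sided α = 0.025); z_β = 1.282 (power 90% → β = 0.1).
n = (3.523 × 12.7 / 5.28)² = 71.81
Round up: n = 72.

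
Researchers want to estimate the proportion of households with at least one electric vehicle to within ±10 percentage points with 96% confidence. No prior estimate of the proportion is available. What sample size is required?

For a proportion with margin E = 0.1 at 96% confidence, z = 2.054.
With no prior estimate, use p = 0.5, which maximizes p(1−p) at 0.25.
n = 0.25 × (z/E)² = 0.25 × (2.054/0.1)² = 105.47
Round up: n = 106.

106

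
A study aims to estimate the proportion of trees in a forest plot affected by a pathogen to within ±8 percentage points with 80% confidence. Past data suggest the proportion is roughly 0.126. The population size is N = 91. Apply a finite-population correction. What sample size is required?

22

For a proportion with margin E = 0.08 at 80% confidence, z = 1.282.
n = p̂(1−p̂)(z/E)² = 0.126 × 0.874 × (1.282/0.08)² = 28.28 — call this n₀.
Finite-population correction with N = 91: n = n₀ / (1 + (n₀−1)/N) = 28.28 / 1.3 = 21.75
Round up: n = 22.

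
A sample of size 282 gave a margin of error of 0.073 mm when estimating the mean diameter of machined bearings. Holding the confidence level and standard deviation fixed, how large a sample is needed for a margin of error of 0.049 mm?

Margin of error scales as 1/√n, so n₂ = n₁·(E₁/E₂)².
n₂ = 282 × (0.073/0.049)² = 282 × 2.219 = 625.76
Round up: n₂ = 626.

626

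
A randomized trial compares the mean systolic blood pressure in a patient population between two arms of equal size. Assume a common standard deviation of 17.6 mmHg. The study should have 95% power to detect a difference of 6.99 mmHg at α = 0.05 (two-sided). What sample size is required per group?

165 per group

For two equal groups, n per group = 2·((z_{α/2} + z_β)·σ/δ)².
z_{α/2} = 1.960; z_β = 1.645 (power 95%).
n = 2 × (3.605 × 17.6 / 6.99)² = 2 × 82.39 = 164.78
Round up: n = 165 per group.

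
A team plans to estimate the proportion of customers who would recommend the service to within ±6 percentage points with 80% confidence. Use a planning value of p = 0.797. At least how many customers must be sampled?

For a proportion with margin E = 0.06 at 80% confidence, z = 1.282.
n = p̂(1−p̂)(z/E)² = 0.797 × 0.203 × (1.282/0.06)² = 73.86
Round up: n = 74.

n = 74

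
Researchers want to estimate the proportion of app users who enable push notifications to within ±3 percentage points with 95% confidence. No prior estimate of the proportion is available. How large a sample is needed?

For a proportion with margin E = 0.03 at 95% confidence, z = 1.960.
With no prior estimate, use p = 0.5, which maximizes p(1−p) at 0.25.
n = 0.25 × (z/E)² = 0.25 × (1.960/0.03)² = 1067.11
Round up: n = 1068.

1068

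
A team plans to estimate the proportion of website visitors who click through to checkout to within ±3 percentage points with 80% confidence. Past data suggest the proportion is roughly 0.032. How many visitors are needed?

For a proportion with margin E = 0.03 at 80% confidence, z = 1.282.
n = p̂(1−p̂)(z/E)² = 0.032 × 0.968 × (1.282/0.03)² = 56.57
Round up: n = 57.

57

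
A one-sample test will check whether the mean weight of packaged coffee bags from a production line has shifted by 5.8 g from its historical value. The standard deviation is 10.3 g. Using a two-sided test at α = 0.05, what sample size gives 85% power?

29

For a one-sample z-test, n = ((z_{α/2} + z_β)·σ/δ)².
z_{α/2} = 1.960 (two-sided α = 0.05); z_β = 1.036 (power 85% → β = 0.15).
n = (2.996 × 10.3 / 5.8)² = 28.31
Round up: n = 29.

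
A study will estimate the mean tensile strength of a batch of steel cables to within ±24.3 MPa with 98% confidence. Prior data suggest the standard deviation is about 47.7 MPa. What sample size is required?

For a mean, the margin of error is E = z·σ/√n, so n = (zσ/E)².
At 98% confidence, z = 2.326.
n = (2.326 × 47.7 / 24.3)² = 20.85
Round up: n = 21.

21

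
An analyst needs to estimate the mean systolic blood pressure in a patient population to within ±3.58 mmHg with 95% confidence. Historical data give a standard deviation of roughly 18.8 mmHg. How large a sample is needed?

For a mean, the margin of error is E = z·σ/√n, so n = (zσ/E)².
At 95% confidence, z = 1.960.
n = (1.960 × 18.8 / 3.58)² = 105.94
Round up: n = 106.

106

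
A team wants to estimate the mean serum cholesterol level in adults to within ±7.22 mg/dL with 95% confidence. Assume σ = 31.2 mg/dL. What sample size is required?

For a mean, the margin of error is E = z·σ/√n, so n = (zσ/E)².
At 95% confidence, z = 1.960.
n = (1.960 × 31.2 / 7.22)² = 71.74
Round up: n = 72.

72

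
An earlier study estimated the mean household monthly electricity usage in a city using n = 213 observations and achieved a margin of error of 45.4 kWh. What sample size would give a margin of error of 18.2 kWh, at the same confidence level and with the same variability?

Margin of error scales as 1/√n, so n₂ = n₁·(E₁/E₂)².
n₂ = 213 × (45.4/18.2)² = 213 × 6.223 = 1325.50
Round up: n₂ = 1326.

1326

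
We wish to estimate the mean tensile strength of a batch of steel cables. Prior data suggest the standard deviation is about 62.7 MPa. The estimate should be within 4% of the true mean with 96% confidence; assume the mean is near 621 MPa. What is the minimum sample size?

For a mean, the margin of error is E = z·σ/√n, so n = (zσ/E)².
At 96% confidence, z = 2.054.
E = 4% of 621 = 24.84 MPa.
n = (2.054 × 62.7 / 24.84)² = 26.88
Round up: n = 27.

27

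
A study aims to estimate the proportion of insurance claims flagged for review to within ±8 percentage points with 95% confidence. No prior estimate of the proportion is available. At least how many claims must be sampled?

151

For a proportion with margin E = 0.08 at 95% confidence, z = 1.960.
With no prior estimate, use p = 0.5, which maximizes p(1−p) at 0.25.
n = 0.25 × (z/E)² = 0.25 × (1.960/0.08)² = 150.06
Round up: n = 151.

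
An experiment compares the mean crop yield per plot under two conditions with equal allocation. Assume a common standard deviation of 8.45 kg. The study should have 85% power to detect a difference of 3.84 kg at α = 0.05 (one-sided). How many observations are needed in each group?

For two equal groups, n per group = 2·((z_α + z_β)·σ/δ)².
z_α = 1.645; z_β = 1.036 (power 85%).
n = 2 × (2.681 × 8.45 / 3.84)² = 2 × 34.81 = 69.62
Round up: n = 70 per group.

70 per group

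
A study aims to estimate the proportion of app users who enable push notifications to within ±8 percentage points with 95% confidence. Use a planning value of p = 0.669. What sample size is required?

For a proportion with margin E = 0.08 at 95% confidence, z = 1.960.
n = p̂(1−p̂)(z/E)² = 0.669 × 0.331 × (1.960/0.08)² = 132.92
Round up: n = 133.

133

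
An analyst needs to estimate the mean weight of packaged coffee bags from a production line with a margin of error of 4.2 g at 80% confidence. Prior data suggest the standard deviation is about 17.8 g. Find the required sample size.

For a mean, the margin of error is E = z·σ/√n, so n = (zσ/E)².
At 80% confidence, z = 1.282.
n = (1.282 × 17.8 / 4.2)² = 29.52
Round up: n = 30.

30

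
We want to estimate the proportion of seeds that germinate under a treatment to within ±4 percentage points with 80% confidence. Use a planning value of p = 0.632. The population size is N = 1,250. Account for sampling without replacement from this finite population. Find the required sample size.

201

For a proportion with margin E = 0.04 at 80% confidence, z = 1.282.
n = p̂(1−p̂)(z/E)² = 0.632 × 0.368 × (1.282/0.04)² = 238.90 — call this n₀.
Finite-population correction with N = 1,250: n = n₀ / (1 + (n₀−1)/N) = 238.90 / 1.19 = 200.76
Round up: n = 201.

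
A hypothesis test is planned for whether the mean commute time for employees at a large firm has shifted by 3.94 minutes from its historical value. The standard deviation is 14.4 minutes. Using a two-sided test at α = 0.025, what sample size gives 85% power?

For a one-sample z-test, n = ((z_{α/2} + z_β)·σ/δ)².
z_{α/2} = 2.241 (two-sided α = 0.025); z_β = 1.036 (power 85% → β = 0.15).
n = (3.277 × 14.4 / 3.94)² = 143.45
Round up: n = 144.

144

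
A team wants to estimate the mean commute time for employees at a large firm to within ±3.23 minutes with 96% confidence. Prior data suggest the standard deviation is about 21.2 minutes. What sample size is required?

182

For a mean, the margin of error is E = z·σ/√n, so n = (zσ/E)².
At 96% confidence, z = 2.054.
n = (2.054 × 21.2 / 3.23)² = 181.75
Round up: n = 182.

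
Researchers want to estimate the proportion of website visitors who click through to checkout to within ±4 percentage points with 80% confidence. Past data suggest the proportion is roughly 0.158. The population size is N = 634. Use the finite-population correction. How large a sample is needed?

n = 113

For a proportion with margin E = 0.04 at 80% confidence, z = 1.282.
n = p̂(1−p̂)(z/E)² = 0.158 × 0.842 × (1.282/0.04)² = 136.65 — call this n₀.
Finite-population correction with N = 634: n = n₀ / (1 + (n₀−1)/N) = 136.65 / 1.214 = 112.56
Round up: n = 113.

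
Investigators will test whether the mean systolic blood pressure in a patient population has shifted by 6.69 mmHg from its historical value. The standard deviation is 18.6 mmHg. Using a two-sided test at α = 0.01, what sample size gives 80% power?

n = 91

For a one-sample z-test, n = ((z_{α/2} + z_β)·σ/δ)².
z_{α/2} = 2.576 (two-sided α = 0.01); z_β = 0.842 (power 80% → β = 0.2).
n = (3.418 × 18.6 / 6.69)² = 90.31
Round up: n = 91.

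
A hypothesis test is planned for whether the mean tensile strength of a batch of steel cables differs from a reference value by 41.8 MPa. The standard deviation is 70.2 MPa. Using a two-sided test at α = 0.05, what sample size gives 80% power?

23

For a one-sample z-test, n = ((z_{α/2} + z_β)·σ/δ)².
z_{α/2} = 1.960 (two-sided α = 0.05); z_β = 0.842 (power 80% → β = 0.2).
n = (2.802 × 70.2 / 41.8)² = 22.14
Round up: n = 23.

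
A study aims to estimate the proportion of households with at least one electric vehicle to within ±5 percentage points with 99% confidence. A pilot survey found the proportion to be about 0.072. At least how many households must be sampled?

178

For a proportion with margin E = 0.05 at 99% confidence, z = 2.576.
n = p̂(1−p̂)(z/E)² = 0.072 × 0.928 × (2.576/0.05)² = 177.35
Round up: n = 178.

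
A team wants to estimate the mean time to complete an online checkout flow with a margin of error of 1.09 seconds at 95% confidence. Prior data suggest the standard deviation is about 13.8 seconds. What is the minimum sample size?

For a mean, the margin of error is E = z·σ/√n, so n = (zσ/E)².
At 95% confidence, z = 1.960.
n = (1.960 × 13.8 / 1.09)² = 615.77
Round up: n = 616.

616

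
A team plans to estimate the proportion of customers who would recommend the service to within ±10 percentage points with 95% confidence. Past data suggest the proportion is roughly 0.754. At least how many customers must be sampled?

For a proportion with margin E = 0.1 at 95% confidence, z = 1.960.
n = p̂(1−p̂)(z/E)² = 0.754 × 0.246 × (1.960/0.1)² = 71.26
Round up: n = 72.

72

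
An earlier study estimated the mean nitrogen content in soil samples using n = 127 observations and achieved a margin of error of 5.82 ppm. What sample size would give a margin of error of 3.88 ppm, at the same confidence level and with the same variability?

286

Margin of error scales as 1/√n, so n₂ = n₁·(E₁/E₂)².
n₂ = 127 × (5.82/3.88)² = 127 × 2.25 = 285.75
Round up: n₂ = 286.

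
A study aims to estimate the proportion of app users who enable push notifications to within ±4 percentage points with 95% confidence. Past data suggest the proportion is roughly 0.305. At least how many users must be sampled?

For a proportion with margin E = 0.04 at 95% confidence, z = 1.960.
n = p̂(1−p̂)(z/E)² = 0.305 × 0.695 × (1.960/0.04)² = 508.95
Round up: n = 509.

n = 509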